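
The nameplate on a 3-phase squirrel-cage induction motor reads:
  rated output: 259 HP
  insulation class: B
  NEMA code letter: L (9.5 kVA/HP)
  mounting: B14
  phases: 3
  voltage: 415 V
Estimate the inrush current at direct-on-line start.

3420 A

S_LR = 9.5 × 259 = 2460.5 kVA
I_LR = S_LR/(√3·V_L) = 2460500/(1.732×415) = 3420 A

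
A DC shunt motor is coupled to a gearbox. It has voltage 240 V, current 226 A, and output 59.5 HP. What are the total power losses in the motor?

9850 W

P_in = V·I = 240×226 = 54240 W
P_out = 59.5×746 = 44387 W
Losses = P_in − P_out = 54240 − 44387 = 9853 W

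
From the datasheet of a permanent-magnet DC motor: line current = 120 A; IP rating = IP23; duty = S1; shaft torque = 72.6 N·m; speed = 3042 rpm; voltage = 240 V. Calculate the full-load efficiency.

80.3 %

ω = 2π × 3042/60 = 318.6 rad/s; P_out = τω = 72.6 × 318.6 = 23130 W
P_in = V·I = 240 × 120 = 28800 W
η = P_out / P_in = 23130 / 28800 = 0.803 = 80.3%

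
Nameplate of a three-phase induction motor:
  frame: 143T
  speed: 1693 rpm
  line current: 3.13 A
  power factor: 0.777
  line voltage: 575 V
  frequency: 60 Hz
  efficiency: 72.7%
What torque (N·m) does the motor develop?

P_in = √3·V·I·cosφ = 1.732 × 575 × 3.13 × 0.777 = 2422 W
P_out = η·P_in = 0.727 × 2422 = 1761 W
n = 1693 rpm
ω = 2π×1693/60 = 177.3 rad/s
τ = P_out/ω = 1761/177.3 = 9.93 N·m

9.93 N·m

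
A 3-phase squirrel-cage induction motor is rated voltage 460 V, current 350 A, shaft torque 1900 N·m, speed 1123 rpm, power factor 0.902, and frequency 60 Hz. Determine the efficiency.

88.8 %

ω = 2π × 1123/60 = 117.6 rad/s; P_out = τω = 1900 × 117.6 = 223440 W
P_in = √3·V_L·I_L·cosφ = 1.732 × 460 × 350 × 0.902 = 251525 W
η = P_out / P_in = 223440 / 251525 = 0.888 = 88.8%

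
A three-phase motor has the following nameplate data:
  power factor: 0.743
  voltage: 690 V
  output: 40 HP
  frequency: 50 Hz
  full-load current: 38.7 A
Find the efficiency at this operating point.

86.8 %

P_out = 40 × 746 = 29840 W
P_in = √3·V_L·I_L·cosφ = 1.732 × 690 × 38.7 × 0.743 = 34363 W
η = P_out / P_in = 29840 / 34363 = 0.868 = 86.8%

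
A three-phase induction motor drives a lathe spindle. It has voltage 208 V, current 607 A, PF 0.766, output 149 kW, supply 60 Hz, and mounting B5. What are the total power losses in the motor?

P_in = √3·V·I·cosφ = 1.732×208×607×0.766 = 167505 W
P_out = 149000 W
Losses = P_in − P_out = 167505 − 149000 = 18505 W

18.5 kW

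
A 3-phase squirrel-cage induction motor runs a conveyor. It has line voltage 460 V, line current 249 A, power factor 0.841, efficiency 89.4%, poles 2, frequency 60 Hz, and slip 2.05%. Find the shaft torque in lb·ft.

298 lb·ft

P_in = √3·V·I·cosφ = 1.732 × 460 × 249 × 0.841 = 166840 W
P_out = η·P_in = 0.894 × 166840 = 149155 W
n_s = 120×60/2 = 3600 rpm; n = 3600×(1−0.0205) = 3526 rpm
ω = 2π×3526/60 = 369.2 rad/s
τ = P_out/ω = 149155/369.2 = 404 N·m
In lb·ft: 404/1.356 = 298 lb·ft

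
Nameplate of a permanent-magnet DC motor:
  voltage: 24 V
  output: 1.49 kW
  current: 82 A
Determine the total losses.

P_in = V·I = 24×82 = 1968 W
P_out = 1490 W
Losses = P_in − P_out = 1968 − 1490 = 478 W

478 W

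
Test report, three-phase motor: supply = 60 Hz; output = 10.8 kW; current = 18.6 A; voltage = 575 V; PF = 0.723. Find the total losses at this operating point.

2590 W

P_in = √3·V·I·cosφ = 1.732×575×18.6×0.723 = 13393 W
P_out = 10800 W
Losses = P_in − P_out = 13393 − 10800 = 2593 W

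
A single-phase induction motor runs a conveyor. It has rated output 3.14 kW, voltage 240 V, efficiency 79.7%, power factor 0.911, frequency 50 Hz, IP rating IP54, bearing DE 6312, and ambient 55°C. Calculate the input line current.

P_out = 3.14 kW = 3140 W
P_in = P_out / η = 3140 / 0.797 = 3940 W
I = P_in / (V·cosφ) = 3940 / (240 × 0.911) = 18 A

18 A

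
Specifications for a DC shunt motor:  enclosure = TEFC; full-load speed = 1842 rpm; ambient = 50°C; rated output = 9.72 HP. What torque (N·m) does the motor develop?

P_out = 9.72 × 746 = 7251 W
ω = 2π × 1842/60 = 192.9 rad/s
τ = P_out/ω = 7251/192.9 = 37.6 N·m

37.6 N·m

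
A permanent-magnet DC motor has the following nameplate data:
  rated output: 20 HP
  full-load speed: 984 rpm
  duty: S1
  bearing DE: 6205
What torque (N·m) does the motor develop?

P_out = 20 × 746 = 14920 W
ω = 2π × 984/60 = 103 rad/s
τ = P_out/ω = 14920/103 = 145 N·m

145 N·m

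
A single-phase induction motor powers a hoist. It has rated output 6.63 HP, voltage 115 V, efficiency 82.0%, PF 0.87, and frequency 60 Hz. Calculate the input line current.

P_out = 6.63 × 746 = 4946 W
P_in = P_out / η = 4946 / 0.820 = 6032 W
I = P_in / (V·cosφ) = 6032 / (115 × 0.87) = 60.3 A

60.3 A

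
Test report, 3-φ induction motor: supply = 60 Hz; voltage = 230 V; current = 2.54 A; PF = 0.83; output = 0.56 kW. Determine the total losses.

P_in = √3·V·I·cosφ = 1.732×230×2.54×0.83 = 840 W
P_out = 560 W
Losses = P_in − P_out = 840 − 560 = 280 W

280 W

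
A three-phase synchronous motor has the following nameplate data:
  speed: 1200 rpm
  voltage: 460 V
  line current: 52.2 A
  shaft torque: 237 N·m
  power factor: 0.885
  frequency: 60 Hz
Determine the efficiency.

ω = 2π × 1200/60 = 125.7 rad/s; P_out = τω = 237 × 125.7 = 29791 W
P_in = √3·V_L·I_L·cosφ = 1.732 × 460 × 52.2 × 0.885 = 36806 W
η = P_out / P_in = 29791 / 36806 = 0.809 = 80.9%

80.9 %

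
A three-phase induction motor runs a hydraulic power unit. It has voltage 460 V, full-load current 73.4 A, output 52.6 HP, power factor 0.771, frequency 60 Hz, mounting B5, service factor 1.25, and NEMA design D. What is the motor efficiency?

87.0 %

P_out = 52.6 × 746 = 39240 W
P_in = √3·V_L·I_L·cosφ = 1.732 × 460 × 73.4 × 0.771 = 45088 W
η = P_out / P_in = 39240 / 45088 = 0.870 = 87.0%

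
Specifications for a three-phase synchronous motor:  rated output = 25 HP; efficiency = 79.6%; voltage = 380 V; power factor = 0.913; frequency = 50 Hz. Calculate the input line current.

39 A

P_out = 25 × 746 = 18650 W
P_in = P_out / η = 18650 / 0.796 = 23430 W
I_L = P_in / (√3·V_L·cosφ) = 23430 / (1.732 × 380 × 0.913) = 39 A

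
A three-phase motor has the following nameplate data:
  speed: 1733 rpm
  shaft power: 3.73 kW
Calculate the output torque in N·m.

ω = 2π × 1733/60 = 181.5 rad/s
τ = P/ω = 3730/181.5 = 20.6 N·m

20.6 N·m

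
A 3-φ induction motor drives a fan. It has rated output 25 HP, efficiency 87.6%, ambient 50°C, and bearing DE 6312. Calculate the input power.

P_out = 25 × 746 = 18650 W
P_in = P_out/η = 18650/0.876 = 21290 W = 21.3 kW

21.3 kW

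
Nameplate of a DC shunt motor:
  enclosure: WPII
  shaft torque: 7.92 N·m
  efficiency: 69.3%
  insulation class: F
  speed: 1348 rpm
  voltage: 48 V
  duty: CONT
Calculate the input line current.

ω = 2π×1348/60 = 141.2 rad/s; P_out = τω = 7.92 × 141.2 = 1118 W
P_in = P_out / η = 1118 / 0.693 = 1613 W
I = P_in / V = 1613 / 48 = 33.6 A

33.6 A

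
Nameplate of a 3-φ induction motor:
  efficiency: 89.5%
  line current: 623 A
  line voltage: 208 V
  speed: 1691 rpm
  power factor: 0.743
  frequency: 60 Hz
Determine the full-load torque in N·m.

P_in = √3·V·I·cosφ = 1.732 × 208 × 623 × 0.743 = 166759 W
P_out = η·P_in = 0.895 × 166759 = 149249 W
n = 1691 rpm
ω = 2π×1691/60 = 177.1 rad/s
τ = P_out/ω = 149249/177.1 = 843 N·m

843 N·m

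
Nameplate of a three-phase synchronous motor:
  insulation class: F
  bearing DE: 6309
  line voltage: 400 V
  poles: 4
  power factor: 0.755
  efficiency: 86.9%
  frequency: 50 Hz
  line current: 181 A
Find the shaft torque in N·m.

P_in = √3·V·I·cosφ = 1.732 × 400 × 181 × 0.755 = 94675 W
P_out = η·P_in = 0.869 × 94675 = 82273 W
n = n_s = 120×50/4 = 1500 rpm (synchronous)
ω = 2π×1500/60 = 157.1 rad/s
τ = P_out/ω = 82273/157.1 = 524 N·m

524 N·m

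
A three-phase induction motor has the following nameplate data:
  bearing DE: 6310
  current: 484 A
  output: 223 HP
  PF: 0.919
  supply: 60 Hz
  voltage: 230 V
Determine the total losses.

P_in = √3·V·I·cosφ = 1.732×230×484×0.919 = 177189 W
P_out = 223×746 = 166358 W
Losses = P_in − P_out = 177189 − 166358 = 10831 W

10.8 kW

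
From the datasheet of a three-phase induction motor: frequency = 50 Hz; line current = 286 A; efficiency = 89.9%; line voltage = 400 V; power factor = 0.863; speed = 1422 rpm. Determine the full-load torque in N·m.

1030 N·m

P_in = √3·V·I·cosφ = 1.732 × 400 × 286 × 0.863 = 170996 W
P_out = η·P_in = 0.899 × 170996 = 153725 W
n = 1422 rpm
ω = 2π×1422/60 = 148.9 rad/s
τ = P_out/ω = 153725/148.9 = 1030 N·m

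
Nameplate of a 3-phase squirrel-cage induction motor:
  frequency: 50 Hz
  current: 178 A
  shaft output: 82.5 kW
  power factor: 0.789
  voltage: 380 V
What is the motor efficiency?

P_out = 82.5 kW = 82500 W
P_in = √3·V_L·I_L·cosφ = 1.732 × 380 × 178 × 0.789 = 92433 W
η = P_out / P_in = 82500 / 92433 = 0.893 = 89.3%

89.3 %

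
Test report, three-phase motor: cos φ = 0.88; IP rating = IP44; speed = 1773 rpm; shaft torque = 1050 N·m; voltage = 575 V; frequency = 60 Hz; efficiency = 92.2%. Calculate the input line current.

ω = 2π×1773/60 = 185.7 rad/s; P_out = τω = 1050 × 185.7 = 194985 W
P_in = P_out / η = 194985 / 0.922 = 211480 W
I_L = P_in / (√3·V_L·cosφ) = 211480 / (1.732 × 575 × 0.88) = 241 A

241 A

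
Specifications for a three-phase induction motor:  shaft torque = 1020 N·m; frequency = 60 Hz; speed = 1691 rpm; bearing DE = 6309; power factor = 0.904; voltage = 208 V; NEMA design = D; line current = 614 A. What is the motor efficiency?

90.3 %

ω = 2π × 1691/60 = 177.1 rad/s; P_out = τω = 1020 × 177.1 = 180642 W
P_in = √3·V_L·I_L·cosφ = 1.732 × 208 × 614 × 0.904 = 199962 W
η = P_out / P_in = 180642 / 199962 = 0.903 = 90.3%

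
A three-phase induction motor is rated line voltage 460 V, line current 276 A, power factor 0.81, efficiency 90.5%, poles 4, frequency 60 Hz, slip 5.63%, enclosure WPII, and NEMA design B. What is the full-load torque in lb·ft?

668 lb·ft

P_in = √3·V·I·cosφ = 1.732 × 460 × 276 × 0.81 = 178115 W
P_out = η·P_in = 0.905 × 178115 = 161194 W
n_s = 120×60/4 = 1800 rpm; n = 1800×(1−0.0563) = 1699 rpm
ω = 2π×1699/60 = 177.9 rad/s
τ = P_out/ω = 161194/177.9 = 906.1 N·m
In lb·ft: 906.1/1.356 = 668 lb·ft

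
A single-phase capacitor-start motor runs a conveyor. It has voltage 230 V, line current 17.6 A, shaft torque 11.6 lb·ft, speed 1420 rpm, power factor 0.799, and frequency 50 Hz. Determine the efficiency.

τ = 11.6 lb·ft × 1.356 = 15.73 N·m
ω = 2π × 1420/60 = 148.7 rad/s; P_out = τω = 15.73 × 148.7 = 2339 W
P_in = V·I·cosφ = 230 × 17.6 × 0.799 = 3234 W
η = P_out / P_in = 2339 / 3234 = 0.723 = 72.3%

72.3 %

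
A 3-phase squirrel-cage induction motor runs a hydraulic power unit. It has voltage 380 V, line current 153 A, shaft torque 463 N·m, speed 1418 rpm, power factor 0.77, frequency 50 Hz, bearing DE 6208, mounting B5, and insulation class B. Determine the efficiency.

88.7 %

ω = 2π × 1418/60 = 148.5 rad/s; P_out = τω = 463 × 148.5 = 68756 W
P_in = √3·V_L·I_L·cosφ = 1.732 × 380 × 153 × 0.77 = 77538 W
η = P_out / P_in = 68756 / 77538 = 0.887 = 88.7%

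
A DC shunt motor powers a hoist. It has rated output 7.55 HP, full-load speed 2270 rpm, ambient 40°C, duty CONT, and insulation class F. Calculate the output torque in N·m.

P_out = 7.55 × 746 = 5632 W
ω = 2π × 2270/60 = 237.7 rad/s
τ = P_out/ω = 5632/237.7 = 23.7 N·m

23.7 N·m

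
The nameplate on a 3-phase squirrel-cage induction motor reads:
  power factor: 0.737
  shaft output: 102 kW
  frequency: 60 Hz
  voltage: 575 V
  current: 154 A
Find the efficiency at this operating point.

90.2 %

P_out = 102 kW = 102000 W
P_in = √3·V_L·I_L·cosφ = 1.732 × 575 × 154 × 0.737 = 113033 W
η = P_out / P_in = 102000 / 113033 = 0.902 = 90.2%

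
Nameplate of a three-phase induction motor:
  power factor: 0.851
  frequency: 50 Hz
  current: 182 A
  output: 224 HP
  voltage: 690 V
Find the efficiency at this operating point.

P_out = 224 × 746 = 167104 W
P_in = √3·V_L·I_L·cosφ = 1.732 × 690 × 182 × 0.851 = 185096 W
η = P_out / P_in = 167104 / 185096 = 0.903 = 90.3%

90.3 %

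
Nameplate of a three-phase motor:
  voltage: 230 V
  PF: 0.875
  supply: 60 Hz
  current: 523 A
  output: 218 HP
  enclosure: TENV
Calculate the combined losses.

P_in = √3·V·I·cosφ = 1.732×230×523×0.875 = 182299 W
P_out = 218×746 = 162628 W
Losses = P_in − P_out = 182299 − 162628 = 19671 W

19.7 kW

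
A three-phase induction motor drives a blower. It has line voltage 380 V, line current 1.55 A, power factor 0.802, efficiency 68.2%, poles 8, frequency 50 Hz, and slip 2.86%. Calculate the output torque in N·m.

7.31 N·m

P_in = √3·V·I·cosφ = 1.732 × 380 × 1.55 × 0.802 = 818 W
P_out = η·P_in = 0.682 × 818 = 558 W
n_s = 120×50/8 = 750 rpm; n = 750×(1−0.0286) = 729 rpm
ω = 2π×729/60 = 76.34 rad/s
τ = P_out/ω = 558/76.34 = 7.31 N·m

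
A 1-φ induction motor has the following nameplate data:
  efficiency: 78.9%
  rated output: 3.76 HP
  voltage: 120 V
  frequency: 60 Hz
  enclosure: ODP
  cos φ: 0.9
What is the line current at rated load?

P_out = 3.76 × 746 = 2805 W
P_in = P_out / η = 2805 / 0.789 = 3555 W
I = P_in / (V·cosφ) = 3555 / (120 × 0.9) = 32.9 A

32.9 A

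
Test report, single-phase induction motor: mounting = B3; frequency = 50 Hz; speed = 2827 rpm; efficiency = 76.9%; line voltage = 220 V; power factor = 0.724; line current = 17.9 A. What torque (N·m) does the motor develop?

7.41 N·m

P_in = V·I·cosφ = 220 × 17.9 × 0.724 = 2851 W
P_out = η·P_in = 0.769 × 2851 = 2192 W
n = 2827 rpm
ω = 2π×2827/60 = 296 rad/s
τ = P_out/ω = 2192/296 = 7.41 N·m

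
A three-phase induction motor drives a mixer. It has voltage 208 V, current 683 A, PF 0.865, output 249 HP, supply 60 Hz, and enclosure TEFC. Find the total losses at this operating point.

P_in = √3·V·I·cosφ = 1.732×208×683×0.865 = 212837 W
P_out = 249×746 = 185754 W
Losses = P_in − P_out = 212837 − 185754 = 27083 W

27.1 kW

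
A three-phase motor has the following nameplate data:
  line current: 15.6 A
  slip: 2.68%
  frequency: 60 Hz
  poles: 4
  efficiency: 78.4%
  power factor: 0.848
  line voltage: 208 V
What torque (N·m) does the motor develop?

P_in = √3·V·I·cosφ = 1.732 × 208 × 15.6 × 0.848 = 4766 W
P_out = η·P_in = 0.784 × 4766 = 3737 W
n_s = 120×60/4 = 1800 rpm; n = 1800×(1−0.0268) = 1752 rpm
ω = 2π×1752/60 = 183.5 rad/s
τ = P_out/ω = 3737/183.5 = 20.4 N·m

20.4 N·m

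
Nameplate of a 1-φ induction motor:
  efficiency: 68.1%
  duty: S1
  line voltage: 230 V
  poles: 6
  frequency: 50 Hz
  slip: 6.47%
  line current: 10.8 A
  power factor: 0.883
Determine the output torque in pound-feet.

P_in = V·I·cosφ = 230 × 10.8 × 0.883 = 2193 W
P_out = η·P_in = 0.681 × 2193 = 1493 W
n_s = 120×50/6 = 1000 rpm; n = 1000×(1−0.0647) = 935 rpm
ω = 2π×935/60 = 97.91 rad/s
τ = P_out/ω = 1493/97.91 = 15.25 N·m
In lb·ft: 15.25/1.356 = 11.2 lb·ft

11.2 lb·ft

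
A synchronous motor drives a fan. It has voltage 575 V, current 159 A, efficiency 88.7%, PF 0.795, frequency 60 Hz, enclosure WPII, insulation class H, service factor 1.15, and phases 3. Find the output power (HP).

150 HP

P_in = √3·V·I·cosφ = 1.732 × 575 × 159 × 0.795 = 125887 W
P_out = η·P_in = 0.887 × 125887 = 111662 W
= 111662/746 = 150 HP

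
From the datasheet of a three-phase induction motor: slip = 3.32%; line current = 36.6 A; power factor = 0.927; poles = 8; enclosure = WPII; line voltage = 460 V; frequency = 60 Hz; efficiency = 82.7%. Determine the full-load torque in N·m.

245 N·m

P_in = √3·V·I·cosφ = 1.732 × 460 × 36.6 × 0.927 = 27031 W
P_out = η·P_in = 0.827 × 27031 = 22355 W
n_s = 120×60/8 = 900 rpm; n = 900×(1−0.0332) = 870 rpm
ω = 2π×870/60 = 91.11 rad/s
τ = P_out/ω = 22355/91.11 = 245 N·m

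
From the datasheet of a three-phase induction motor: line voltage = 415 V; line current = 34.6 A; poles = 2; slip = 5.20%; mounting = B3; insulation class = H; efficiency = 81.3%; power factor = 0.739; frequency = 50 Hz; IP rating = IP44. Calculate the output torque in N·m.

50.2 N·m

P_in = √3·V·I·cosφ = 1.732 × 415 × 34.6 × 0.739 = 18379 W
P_out = η·P_in = 0.813 × 18379 = 14942 W
n_s = 120×50/2 = 3000 rpm; n = 3000×(1−0.052) = 2844 rpm
ω = 2π×2844/60 = 297.8 rad/s
τ = P_out/ω = 14942/297.8 = 50.2 N·m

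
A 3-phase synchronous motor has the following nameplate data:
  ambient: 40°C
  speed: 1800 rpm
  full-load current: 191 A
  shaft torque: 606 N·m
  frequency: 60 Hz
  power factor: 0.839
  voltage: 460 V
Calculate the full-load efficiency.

89.5 %

ω = 2π × 1800/60 = 188.5 rad/s; P_out = τω = 606 × 188.5 = 114231 W
P_in = √3·V_L·I_L·cosφ = 1.732 × 460 × 191 × 0.839 = 127674 W
η = P_out / P_in = 114231 / 127674 = 0.895 = 89.5%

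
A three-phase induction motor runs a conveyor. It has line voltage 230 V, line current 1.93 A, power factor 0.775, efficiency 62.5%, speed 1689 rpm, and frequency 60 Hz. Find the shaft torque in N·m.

P_in = √3·V·I·cosφ = 1.732 × 230 × 1.93 × 0.775 = 596 W
P_out = η·P_in = 0.625 × 596 = 373 W
n = 1689 rpm
ω = 2π×1689/60 = 176.9 rad/s
τ = P_out/ω = 373/176.9 = 2.11 N·m

2.11 N·m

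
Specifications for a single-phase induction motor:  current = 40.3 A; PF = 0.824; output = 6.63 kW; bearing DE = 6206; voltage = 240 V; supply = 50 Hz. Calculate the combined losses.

1.34 kW

P_in = V·I·cosφ = 240×40.3×0.824 = 7970 W
P_out = 6630 W
Losses = P_in − P_out = 7970 − 6630 = 1340 W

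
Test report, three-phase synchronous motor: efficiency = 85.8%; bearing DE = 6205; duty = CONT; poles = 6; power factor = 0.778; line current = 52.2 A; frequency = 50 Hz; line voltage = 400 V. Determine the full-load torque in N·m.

231 N·m

P_in = √3·V·I·cosφ = 1.732 × 400 × 52.2 × 0.778 = 28136 W
P_out = η·P_in = 0.858 × 28136 = 24141 W
n = n_s = 120×50/6 = 1000 rpm (synchronous)
ω = 2π×1000/60 = 104.7 rad/s
τ = P_out/ω = 24141/104.7 = 231 N·m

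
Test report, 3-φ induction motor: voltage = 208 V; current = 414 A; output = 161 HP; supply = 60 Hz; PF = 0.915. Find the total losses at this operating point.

16.4 kW

P_in = √3·V·I·cosφ = 1.732×208×414×0.915 = 136469 W
P_out = 161×746 = 120106 W
Losses = P_in − P_out = 136469 − 120106 = 16363 W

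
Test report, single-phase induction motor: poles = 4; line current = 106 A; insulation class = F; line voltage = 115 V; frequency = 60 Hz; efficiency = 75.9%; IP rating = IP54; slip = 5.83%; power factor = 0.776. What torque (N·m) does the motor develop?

40.4 N·m

P_in = V·I·cosφ = 115 × 106 × 0.776 = 9459 W
P_out = η·P_in = 0.759 × 9459 = 7179 W
n_s = 120×60/4 = 1800 rpm; n = 1800×(1−0.0583) = 1695 rpm
ω = 2π×1695/60 = 177.5 rad/s
τ = P_out/ω = 7179/177.5 = 40.4 N·m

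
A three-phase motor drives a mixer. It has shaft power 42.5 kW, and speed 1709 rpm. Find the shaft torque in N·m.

237 N·m

ω = 2π × 1709/60 = 179 rad/s
τ = P/ω = 42500/179 = 237 N·m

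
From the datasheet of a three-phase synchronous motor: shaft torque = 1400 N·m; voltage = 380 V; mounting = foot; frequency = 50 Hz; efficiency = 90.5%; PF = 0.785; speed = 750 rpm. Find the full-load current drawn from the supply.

235 A

ω = 2π×750/60 = 78.54 rad/s; P_out = τω = 1400 × 78.54 = 109956 W
P_in = P_out / η = 109956 / 0.905 = 121498 W
I_L = P_in / (√3·V_L·cosφ) = 121498 / (1.732 × 380 × 0.785) = 235 A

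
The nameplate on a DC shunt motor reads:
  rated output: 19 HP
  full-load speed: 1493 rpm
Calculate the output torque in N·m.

90.7 N·m

P_out = 19 × 746 = 14174 W
ω = 2π × 1493/60 = 156.3 rad/s
τ = P_out/ω = 14174/156.3 = 90.7 N·m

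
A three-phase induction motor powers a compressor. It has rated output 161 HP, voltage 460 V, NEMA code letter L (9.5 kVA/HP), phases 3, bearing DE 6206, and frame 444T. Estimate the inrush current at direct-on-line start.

1920 A

S_LR = 9.5 × 161 = 1529.5 kVA
I_LR = S_LR/(√3·V_L) = 1529500/(1.732×460) = 1920 A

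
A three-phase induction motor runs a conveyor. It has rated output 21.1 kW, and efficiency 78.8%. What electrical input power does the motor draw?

26.8 kW

P_out = 21100 W
P_in = P_out/η = 21100/0.788 = 26777 W = 26.8 kW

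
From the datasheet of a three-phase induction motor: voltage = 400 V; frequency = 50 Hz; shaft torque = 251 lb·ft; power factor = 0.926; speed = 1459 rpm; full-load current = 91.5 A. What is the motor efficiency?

88.6 %

τ = 251 lb·ft × 1.356 = 340.4 N·m
ω = 2π × 1459/60 = 152.8 rad/s; P_out = τω = 340.4 × 152.8 = 52013 W
P_in = √3·V_L·I_L·cosφ = 1.732 × 400 × 91.5 × 0.926 = 58700 W
η = P_out / P_in = 52013 / 58700 = 0.886 = 88.6%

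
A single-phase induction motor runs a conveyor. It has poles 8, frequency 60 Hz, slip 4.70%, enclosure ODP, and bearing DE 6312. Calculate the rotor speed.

n_s = 120f/p = 120×60/8 = 900 rpm
n = n_s(1 − s) = 900 × (1 − 0.047) = 858 rpm

858 rpm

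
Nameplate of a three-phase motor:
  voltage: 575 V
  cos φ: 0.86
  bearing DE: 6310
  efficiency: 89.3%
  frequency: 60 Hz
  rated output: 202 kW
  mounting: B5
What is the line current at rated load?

264 A

P_out = 202 kW = 202000 W
P_in = P_out / η = 202000 / 0.893 = 226204 W
I_L = P_in / (√3·V_L·cosφ) = 226204 / (1.732 × 575 × 0.86) = 264 A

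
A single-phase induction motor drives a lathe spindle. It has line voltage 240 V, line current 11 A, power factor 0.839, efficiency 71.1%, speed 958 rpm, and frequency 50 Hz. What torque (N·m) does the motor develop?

15.7 N·m

P_in = V·I·cosφ = 240 × 11 × 0.839 = 2215 W
P_out = η·P_in = 0.711 × 2215 = 1575 W
n = 958 rpm
ω = 2π×958/60 = 100.3 rad/s
τ = P_out/ω = 1575/100.3 = 15.7 N·m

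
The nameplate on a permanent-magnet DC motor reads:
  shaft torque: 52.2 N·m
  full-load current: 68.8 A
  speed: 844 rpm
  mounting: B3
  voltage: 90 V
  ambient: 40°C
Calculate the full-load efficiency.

74.5 %

ω = 2π × 844/60 = 88.38 rad/s; P_out = τω = 52.2 × 88.38 = 4613 W
P_in = V·I = 90 × 68.8 = 6192 W
η = P_out / P_in = 4613 / 6192 = 0.745 = 74.5%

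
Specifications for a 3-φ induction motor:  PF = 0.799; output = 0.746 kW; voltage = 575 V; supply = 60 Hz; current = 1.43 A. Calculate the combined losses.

392 W

P_in = √3·V·I·cosφ = 1.732×575×1.43×0.799 = 1138 W
P_out = 746 W
Losses = P_in − P_out = 1138 − 746 = 392 W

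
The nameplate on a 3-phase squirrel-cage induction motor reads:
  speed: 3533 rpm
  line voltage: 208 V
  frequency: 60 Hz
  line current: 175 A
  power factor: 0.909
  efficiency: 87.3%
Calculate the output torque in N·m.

P_in = √3·V·I·cosφ = 1.732 × 208 × 175 × 0.909 = 57308 W
P_out = η·P_in = 0.873 × 57308 = 50030 W
n = 3533 rpm
ω = 2π×3533/60 = 370 rad/s
τ = P_out/ω = 50030/370 = 135 N·m

135 N·m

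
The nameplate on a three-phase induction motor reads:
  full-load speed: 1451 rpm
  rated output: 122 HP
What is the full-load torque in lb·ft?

P_out = 122 × 746 = 91012 W
ω = 2π × 1451/60 = 151.9 rad/s
τ = P_out/ω = 91012/151.9 = 599.2 N·m
In lb·ft: 599.2/1.356 = 442 lb·ft

442 lb·ft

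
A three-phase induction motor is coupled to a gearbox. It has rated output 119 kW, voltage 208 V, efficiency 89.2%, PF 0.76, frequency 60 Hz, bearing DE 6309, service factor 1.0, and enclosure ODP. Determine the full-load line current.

487 A

P_out = 119 kW = 119000 W
P_in = P_out / η = 119000 / 0.892 = 133408 W
I_L = P_in / (√3·V_L·cosφ) = 133408 / (1.732 × 208 × 0.76) = 487 A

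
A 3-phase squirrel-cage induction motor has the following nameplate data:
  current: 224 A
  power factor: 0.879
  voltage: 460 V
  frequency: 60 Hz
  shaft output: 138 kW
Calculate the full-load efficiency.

P_out = 138 kW = 138000 W
P_in = √3·V_L·I_L·cosφ = 1.732 × 460 × 224 × 0.879 = 156871 W
η = P_out / P_in = 138000 / 156871 = 0.880 = 88.0%

88.0 %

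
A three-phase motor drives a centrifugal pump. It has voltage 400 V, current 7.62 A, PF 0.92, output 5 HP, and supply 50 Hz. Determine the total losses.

1130 W

P_in = √3·V·I·cosφ = 1.732×400×7.62×0.92 = 4857 W
P_out = 5×746 = 3730 W
Losses = P_in − P_out = 4857 − 3730 = 1127 W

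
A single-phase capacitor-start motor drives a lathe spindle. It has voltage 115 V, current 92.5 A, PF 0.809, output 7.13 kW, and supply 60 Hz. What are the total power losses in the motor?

1.48 kW

P_in = V·I·cosφ = 115×92.5×0.809 = 8606 W
P_out = 7130 W
Losses = P_in − P_out = 8606 − 7130 = 1476 W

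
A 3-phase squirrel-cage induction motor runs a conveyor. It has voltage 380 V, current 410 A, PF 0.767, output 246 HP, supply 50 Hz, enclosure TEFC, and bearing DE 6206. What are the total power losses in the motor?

23.5 kW

P_in = √3·V·I·cosφ = 1.732×380×410×0.767 = 206972 W
P_out = 246×746 = 183516 W
Losses = P_in − P_out = 206972 − 183516 = 23456 W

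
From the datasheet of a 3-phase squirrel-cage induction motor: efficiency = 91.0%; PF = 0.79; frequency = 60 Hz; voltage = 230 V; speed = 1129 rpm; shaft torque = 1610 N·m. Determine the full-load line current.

ω = 2π×1129/60 = 118.2 rad/s; P_out = τω = 1610 × 118.2 = 190302 W
P_in = P_out / η = 190302 / 0.910 = 209123 W
I_L = P_in / (√3·V_L·cosφ) = 209123 / (1.732 × 230 × 0.79) = 665 A

665 A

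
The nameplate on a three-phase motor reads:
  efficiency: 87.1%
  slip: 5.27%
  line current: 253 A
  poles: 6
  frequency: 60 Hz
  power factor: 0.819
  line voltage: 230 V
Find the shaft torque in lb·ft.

P_in = √3·V·I·cosφ = 1.732 × 230 × 253 × 0.819 = 82543 W
P_out = η·P_in = 0.871 × 82543 = 71895 W
n_s = 120×60/6 = 1200 rpm; n = 1200×(1−0.0527) = 1137 rpm
ω = 2π×1137/60 = 119.1 rad/s
τ = P_out/ω = 71895/119.1 = 603.7 N·m
In lb·ft: 603.7/1.356 = 445 lb·ft

445 lb·ft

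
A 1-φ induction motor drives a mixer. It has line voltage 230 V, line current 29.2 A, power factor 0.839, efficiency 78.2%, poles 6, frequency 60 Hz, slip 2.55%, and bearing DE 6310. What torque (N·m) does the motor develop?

36 N·m

P_in = V·I·cosφ = 230 × 29.2 × 0.839 = 5635 W
P_out = η·P_in = 0.782 × 5635 = 4407 W
n_s = 120×60/6 = 1200 rpm; n = 1200×(1−0.0255) = 1169 rpm
ω = 2π×1169/60 = 122.4 rad/s
τ = P_out/ω = 4407/122.4 = 36 N·m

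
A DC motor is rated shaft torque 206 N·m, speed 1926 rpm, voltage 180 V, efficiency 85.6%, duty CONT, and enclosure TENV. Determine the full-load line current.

ω = 2π×1926/60 = 201.7 rad/s; P_out = τω = 206 × 201.7 = 41550 W
P_in = P_out / η = 41550 / 0.856 = 48540 W
I = P_in / V = 48540 / 180 = 270 A

270 A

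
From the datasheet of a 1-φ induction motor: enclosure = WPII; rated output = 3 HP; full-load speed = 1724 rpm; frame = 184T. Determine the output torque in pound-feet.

9.14 lb·ft

P_out = 3 × 746 = 2238 W
ω = 2π × 1724/60 = 180.5 rad/s
τ = P_out/ω = 2238/180.5 = 12.4 N·m
In lb·ft: 12.4/1.356 = 9.14 lb·ft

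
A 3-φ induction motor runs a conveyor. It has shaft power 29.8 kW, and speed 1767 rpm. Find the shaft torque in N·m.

161 N·m

ω = 2π × 1767/60 = 185 rad/s
τ = P/ω = 29800/185 = 161 N·m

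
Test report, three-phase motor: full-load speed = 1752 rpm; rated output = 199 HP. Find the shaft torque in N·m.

P_out = 199 × 746 = 148454 W
ω = 2π × 1752/60 = 183.5 rad/s
τ = P_out/ω = 148454/183.5 = 809 N·m

809 N·m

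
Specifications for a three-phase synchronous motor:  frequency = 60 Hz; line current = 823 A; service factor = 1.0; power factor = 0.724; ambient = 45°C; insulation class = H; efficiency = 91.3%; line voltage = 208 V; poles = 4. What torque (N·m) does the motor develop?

P_in = √3·V·I·cosφ = 1.732 × 208 × 823 × 0.724 = 214659 W
P_out = η·P_in = 0.913 × 214659 = 195984 W
n = n_s = 120×60/4 = 1800 rpm (synchronous)
ω = 2π×1800/60 = 188.5 rad/s
τ = P_out/ω = 195984/188.5 = 1040 N·m

1040 N·m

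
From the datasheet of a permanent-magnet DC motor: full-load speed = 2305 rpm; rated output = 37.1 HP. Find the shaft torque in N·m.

P_out = 37.1 × 746 = 27677 W
ω = 2π × 2305/60 = 241.4 rad/s
τ = P_out/ω = 27677/241.4 = 115 N·m

115 N·m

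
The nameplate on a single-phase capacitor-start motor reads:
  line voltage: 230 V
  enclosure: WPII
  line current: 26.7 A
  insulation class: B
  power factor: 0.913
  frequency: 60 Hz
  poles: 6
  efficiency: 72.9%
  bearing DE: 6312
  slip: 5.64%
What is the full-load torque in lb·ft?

P_in = V·I·cosφ = 230 × 26.7 × 0.913 = 5607 W
P_out = η·P_in = 0.729 × 5607 = 4088 W
n_s = 120×60/6 = 1200 rpm; n = 1200×(1−0.0564) = 1132 rpm
ω = 2π×1132/60 = 118.5 rad/s
τ = P_out/ω = 4088/118.5 = 34.5 N·m
In lb·ft: 34.5/1.356 = 25.4 lb·ft

25.4 lb·ft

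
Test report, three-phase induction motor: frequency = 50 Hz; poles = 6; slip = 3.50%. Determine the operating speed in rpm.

n_s = 120f/p = 120×50/6 = 1000 rpm
n = n_s(1 − s) = 1000 × (1 − 0.035) = 965 rpm

965 rpm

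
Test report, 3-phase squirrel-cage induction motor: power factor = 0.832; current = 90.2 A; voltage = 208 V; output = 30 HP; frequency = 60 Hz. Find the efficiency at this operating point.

82.8 %

P_out = 30 × 746 = 22380 W
P_in = √3·V_L·I_L·cosφ = 1.732 × 208 × 90.2 × 0.832 = 27036 W
η = P_out / P_in = 22380 / 27036 = 0.828 = 82.8%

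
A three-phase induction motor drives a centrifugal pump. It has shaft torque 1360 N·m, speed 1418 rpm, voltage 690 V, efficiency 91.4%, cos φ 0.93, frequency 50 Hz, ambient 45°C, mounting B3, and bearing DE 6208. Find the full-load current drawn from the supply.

199 A

ω = 2π×1418/60 = 148.5 rad/s; P_out = τω = 1360 × 148.5 = 201960 W
P_in = P_out / η = 201960 / 0.914 = 220963 W
I_L = P_in / (√3·V_L·cosφ) = 220963 / (1.732 × 690 × 0.93) = 199 A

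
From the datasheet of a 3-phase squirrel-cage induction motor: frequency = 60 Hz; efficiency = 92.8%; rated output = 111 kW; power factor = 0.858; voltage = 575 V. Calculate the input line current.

P_out = 111 kW = 111000 W
P_in = P_out / η = 111000 / 0.928 = 119612 W
I_L = P_in / (√3·V_L·cosφ) = 119612 / (1.732 × 575 × 0.858) = 140 A

140 A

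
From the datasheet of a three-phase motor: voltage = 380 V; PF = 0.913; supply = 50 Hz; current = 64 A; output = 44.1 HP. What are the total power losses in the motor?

5.56 kW

P_in = √3·V·I·cosφ = 1.732×380×64×0.913 = 38458 W
P_out = 44.1×746 = 32899 W
Losses = P_in − P_out = 38458 − 32899 = 5559 W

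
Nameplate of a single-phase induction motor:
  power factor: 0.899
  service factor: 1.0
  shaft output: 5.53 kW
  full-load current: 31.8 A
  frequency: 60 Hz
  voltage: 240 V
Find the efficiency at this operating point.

80.6 %

P_out = 5.53 kW = 5530 W
P_in = V·I·cosφ = 240 × 31.8 × 0.899 = 6861 W
η = P_out / P_in = 5530 / 6861 = 0.806 = 80.6%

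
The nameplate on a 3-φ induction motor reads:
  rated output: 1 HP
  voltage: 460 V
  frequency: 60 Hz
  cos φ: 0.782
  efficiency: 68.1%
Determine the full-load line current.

P_out = 1 × 746 = 746 W
P_in = P_out / η = 746 / 0.681 = 1095 W
I_L = P_in / (√3·V_L·cosφ) = 1095 / (1.732 × 460 × 0.782) = 1.76 A

1.76 A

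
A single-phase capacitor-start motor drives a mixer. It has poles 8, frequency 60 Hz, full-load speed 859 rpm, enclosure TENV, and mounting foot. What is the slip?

n_s = 120f/p = 120×60/8 = 900 rpm
s = (n_s − n)/n_s = (900 − 859)/900 = 0.0456

4.6 %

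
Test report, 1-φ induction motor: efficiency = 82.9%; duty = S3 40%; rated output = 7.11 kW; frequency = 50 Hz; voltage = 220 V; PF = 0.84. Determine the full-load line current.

46.4 A

P_out = 7.11 kW = 7110 W
P_in = P_out / η = 7110 / 0.829 = 8577 W
I = P_in / (V·cosφ) = 8577 / (220 × 0.84) = 46.4 A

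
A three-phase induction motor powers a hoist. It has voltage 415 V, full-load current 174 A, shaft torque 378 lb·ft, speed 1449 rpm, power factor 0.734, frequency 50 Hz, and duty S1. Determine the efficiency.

τ = 378 lb·ft × 1.356 = 512.6 N·m
ω = 2π × 1449/60 = 151.7 rad/s; P_out = τω = 512.6 × 151.7 = 77761 W
P_in = √3·V_L·I_L·cosφ = 1.732 × 415 × 174 × 0.734 = 91800 W
η = P_out / P_in = 77761 / 91800 = 0.847 = 84.7%

84.7 %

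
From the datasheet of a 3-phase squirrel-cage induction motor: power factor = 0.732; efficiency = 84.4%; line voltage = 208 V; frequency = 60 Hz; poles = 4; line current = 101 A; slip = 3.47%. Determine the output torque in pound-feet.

P_in = √3·V·I·cosφ = 1.732 × 208 × 101 × 0.732 = 26634 W
P_out = η·P_in = 0.844 × 26634 = 22479 W
n_s = 120×60/4 = 1800 rpm; n = 1800×(1−0.0347) = 1738 rpm
ω = 2π×1738/60 = 182 rad/s
τ = P_out/ω = 22479/182 = 123.5 N·m
In lb·ft: 123.5/1.356 = 91.1 lb·ft

91.1 lb·ft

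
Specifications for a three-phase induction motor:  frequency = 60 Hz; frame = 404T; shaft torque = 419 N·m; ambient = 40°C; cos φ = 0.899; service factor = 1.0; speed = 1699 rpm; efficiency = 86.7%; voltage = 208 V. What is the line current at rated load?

ω = 2π×1699/60 = 177.9 rad/s; P_out = τω = 419 × 177.9 = 74540 W
P_in = P_out / η = 74540 / 0.867 = 85975 W
I_L = P_in / (√3·V_L·cosφ) = 85975 / (1.732 × 208 × 0.899) = 265 A

265 A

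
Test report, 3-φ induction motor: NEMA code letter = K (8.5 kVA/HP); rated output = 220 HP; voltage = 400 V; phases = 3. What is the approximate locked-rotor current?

S_LR = 8.5 × 220 = 1870 kVA
I_LR = S_LR/(√3·V_L) = 1870000/(1.732×400) = 2700 A

2700 A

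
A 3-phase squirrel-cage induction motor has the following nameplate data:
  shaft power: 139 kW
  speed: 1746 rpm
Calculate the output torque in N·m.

760 N·m

ω = 2π × 1746/60 = 182.8 rad/s
τ = P/ω = 139000/182.8 = 760 N·m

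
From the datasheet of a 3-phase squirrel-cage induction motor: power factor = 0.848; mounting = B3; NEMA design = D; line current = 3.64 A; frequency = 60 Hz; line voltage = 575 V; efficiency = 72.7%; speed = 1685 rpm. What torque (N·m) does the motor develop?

12.7 N·m

P_in = √3·V·I·cosφ = 1.732 × 575 × 3.64 × 0.848 = 3074 W
P_out = η·P_in = 0.727 × 3074 = 2235 W
n = 1685 rpm
ω = 2π×1685/60 = 176.5 rad/s
τ = P_out/ω = 2235/176.5 = 12.7 N·m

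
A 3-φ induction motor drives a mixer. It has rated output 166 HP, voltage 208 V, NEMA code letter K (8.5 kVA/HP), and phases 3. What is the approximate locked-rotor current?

S_LR = 8.5 × 166 = 1411 kVA
I_LR = S_LR/(√3·V_L) = 1411000/(1.732×208) = 3920 A

3920 A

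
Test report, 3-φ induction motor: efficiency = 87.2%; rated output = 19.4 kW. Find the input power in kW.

P_out = 19400 W
P_in = P_out/η = 19400/0.872 = 22248 W = 22.2 kW

22.2 kW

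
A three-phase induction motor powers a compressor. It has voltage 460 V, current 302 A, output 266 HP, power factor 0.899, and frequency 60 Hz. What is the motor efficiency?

91.7 %

P_out = 266 × 746 = 198436 W
P_in = √3·V_L·I_L·cosφ = 1.732 × 460 × 302 × 0.899 = 216308 W
η = P_out / P_in = 198436 / 216308 = 0.917 = 91.7%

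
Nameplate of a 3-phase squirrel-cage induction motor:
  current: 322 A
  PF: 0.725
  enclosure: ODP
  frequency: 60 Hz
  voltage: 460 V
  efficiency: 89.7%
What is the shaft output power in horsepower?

224 HP

P_in = √3·V·I·cosφ = 1.732 × 460 × 322 × 0.725 = 185994 W
P_out = η·P_in = 0.897 × 185994 = 166837 W
= 166837/746 = 224 HP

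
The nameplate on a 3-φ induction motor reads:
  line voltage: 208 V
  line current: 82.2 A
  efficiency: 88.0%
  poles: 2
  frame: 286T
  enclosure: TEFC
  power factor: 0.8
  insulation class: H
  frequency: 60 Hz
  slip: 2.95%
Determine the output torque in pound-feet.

P_in = √3·V·I·cosφ = 1.732 × 208 × 82.2 × 0.8 = 23690 W
P_out = η·P_in = 0.88 × 23690 = 20847 W
n_s = 120×60/2 = 3600 rpm; n = 3600×(1−0.0295) = 3494 rpm
ω = 2π×3494/60 = 365.9 rad/s
τ = P_out/ω = 20847/365.9 = 56.97 N·m
In lb·ft: 56.97/1.356 = 42 lb·ft

42 lb·ft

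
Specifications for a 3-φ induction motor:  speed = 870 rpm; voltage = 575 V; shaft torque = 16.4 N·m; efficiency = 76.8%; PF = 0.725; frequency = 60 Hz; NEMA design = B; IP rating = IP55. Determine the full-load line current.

2.69 A

ω = 2π×870/60 = 91.11 rad/s; P_out = τω = 16.4 × 91.11 = 1494 W
P_in = P_out / η = 1494 / 0.768 = 1945 W
I_L = P_in / (√3·V_L·cosφ) = 1945 / (1.732 × 575 × 0.725) = 2.69 A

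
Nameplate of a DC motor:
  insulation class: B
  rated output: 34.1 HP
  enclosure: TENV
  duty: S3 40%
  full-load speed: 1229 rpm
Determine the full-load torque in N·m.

198 N·m

P_out = 34.1 × 746 = 25439 W
ω = 2π × 1229/60 = 128.7 rad/s
τ = P_out/ω = 25439/128.7 = 198 N·m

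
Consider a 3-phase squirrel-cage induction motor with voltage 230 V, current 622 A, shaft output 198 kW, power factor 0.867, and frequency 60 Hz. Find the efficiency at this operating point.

92.2 %

P_out = 198 kW = 198000 W
P_in = √3·V_L·I_L·cosφ = 1.732 × 230 × 622 × 0.867 = 214825 W
η = P_out / P_in = 198000 / 214825 = 0.922 = 92.2%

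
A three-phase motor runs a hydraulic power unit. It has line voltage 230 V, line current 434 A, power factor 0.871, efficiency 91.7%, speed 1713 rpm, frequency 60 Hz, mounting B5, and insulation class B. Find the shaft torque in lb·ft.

568 lb·ft

P_in = √3·V·I·cosφ = 1.732 × 230 × 434 × 0.871 = 150586 W
P_out = η·P_in = 0.917 × 150586 = 138087 W
n = 1713 rpm
ω = 2π×1713/60 = 179.4 rad/s
τ = P_out/ω = 138087/179.4 = 769.7 N·m
In lb·ft: 769.7/1.356 = 568 lb·ft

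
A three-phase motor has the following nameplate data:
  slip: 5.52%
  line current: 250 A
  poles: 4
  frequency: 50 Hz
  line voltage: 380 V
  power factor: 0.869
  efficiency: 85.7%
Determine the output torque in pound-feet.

609 lb·ft

P_in = √3·V·I·cosφ = 1.732 × 380 × 250 × 0.869 = 142985 W
P_out = η·P_in = 0.857 × 142985 = 122538 W
n_s = 120×50/4 = 1500 rpm; n = 1500×(1−0.0552) = 1417 rpm
ω = 2π×1417/60 = 148.4 rad/s
τ = P_out/ω = 122538/148.4 = 825.7 N·m
In lb·ft: 825.7/1.356 = 609 lb·ft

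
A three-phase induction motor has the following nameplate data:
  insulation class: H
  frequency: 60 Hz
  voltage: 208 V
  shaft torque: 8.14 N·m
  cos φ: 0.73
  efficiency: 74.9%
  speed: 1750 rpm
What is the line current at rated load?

ω = 2π×1750/60 = 183.3 rad/s; P_out = τω = 8.14 × 183.3 = 1492 W
P_in = P_out / η = 1492 / 0.749 = 1992 W
I_L = P_in / (√3·V_L·cosφ) = 1992 / (1.732 × 208 × 0.73) = 7.57 A

7.57 A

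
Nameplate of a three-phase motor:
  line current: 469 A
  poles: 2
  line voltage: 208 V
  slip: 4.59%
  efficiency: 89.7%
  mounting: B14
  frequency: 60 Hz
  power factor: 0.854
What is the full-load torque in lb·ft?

P_in = √3·V·I·cosφ = 1.732 × 208 × 469 × 0.854 = 144292 W
P_out = η·P_in = 0.897 × 144292 = 129430 W
n_s = 120×60/2 = 3600 rpm; n = 3600×(1−0.0459) = 3435 rpm
ω = 2π×3435/60 = 359.7 rad/s
τ = P_out/ω = 129430/359.7 = 359.8 N·m
In lb·ft: 359.8/1.356 = 265 lb·ft

265 lb·ft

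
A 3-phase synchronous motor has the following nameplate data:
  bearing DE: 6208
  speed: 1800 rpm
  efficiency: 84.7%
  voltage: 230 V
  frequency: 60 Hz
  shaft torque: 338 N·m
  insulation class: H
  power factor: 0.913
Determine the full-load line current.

207 A

ω = 2π×1800/60 = 188.5 rad/s; P_out = τω = 338 × 188.5 = 63713 W
P_in = P_out / η = 63713 / 0.847 = 75222 W
I_L = P_in / (√3·V_L·cosφ) = 75222 / (1.732 × 230 × 0.913) = 207 A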